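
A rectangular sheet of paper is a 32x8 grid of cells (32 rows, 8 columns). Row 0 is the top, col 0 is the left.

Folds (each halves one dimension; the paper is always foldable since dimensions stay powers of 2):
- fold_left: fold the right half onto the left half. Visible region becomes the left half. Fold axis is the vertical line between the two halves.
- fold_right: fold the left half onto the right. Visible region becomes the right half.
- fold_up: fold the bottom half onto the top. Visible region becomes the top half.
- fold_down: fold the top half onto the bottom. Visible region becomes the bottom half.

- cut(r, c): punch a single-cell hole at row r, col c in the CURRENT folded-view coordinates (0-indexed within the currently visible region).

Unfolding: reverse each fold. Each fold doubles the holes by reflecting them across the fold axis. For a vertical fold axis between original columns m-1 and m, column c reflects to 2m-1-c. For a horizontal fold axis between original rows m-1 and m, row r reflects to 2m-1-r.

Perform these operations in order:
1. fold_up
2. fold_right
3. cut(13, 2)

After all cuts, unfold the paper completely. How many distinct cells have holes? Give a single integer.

Op 1 fold_up: fold axis h@16; visible region now rows[0,16) x cols[0,8) = 16x8
Op 2 fold_right: fold axis v@4; visible region now rows[0,16) x cols[4,8) = 16x4
Op 3 cut(13, 2): punch at orig (13,6); cuts so far [(13, 6)]; region rows[0,16) x cols[4,8) = 16x4
Unfold 1 (reflect across v@4): 2 holes -> [(13, 1), (13, 6)]
Unfold 2 (reflect across h@16): 4 holes -> [(13, 1), (13, 6), (18, 1), (18, 6)]

Answer: 4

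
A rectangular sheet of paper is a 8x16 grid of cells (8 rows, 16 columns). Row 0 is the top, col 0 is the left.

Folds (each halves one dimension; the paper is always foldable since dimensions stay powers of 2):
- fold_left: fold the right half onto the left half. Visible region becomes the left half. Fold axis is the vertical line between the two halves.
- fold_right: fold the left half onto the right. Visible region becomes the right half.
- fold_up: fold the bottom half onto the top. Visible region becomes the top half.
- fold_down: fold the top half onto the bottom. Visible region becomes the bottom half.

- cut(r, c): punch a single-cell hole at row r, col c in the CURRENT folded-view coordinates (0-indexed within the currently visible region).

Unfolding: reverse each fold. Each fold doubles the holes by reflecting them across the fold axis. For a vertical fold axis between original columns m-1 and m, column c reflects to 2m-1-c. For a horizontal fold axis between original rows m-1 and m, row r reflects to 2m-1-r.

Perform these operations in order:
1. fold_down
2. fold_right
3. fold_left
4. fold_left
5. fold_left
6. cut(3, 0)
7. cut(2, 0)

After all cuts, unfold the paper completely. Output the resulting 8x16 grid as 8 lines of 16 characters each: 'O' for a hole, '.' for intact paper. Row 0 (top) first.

Answer: OOOOOOOOOOOOOOOO
OOOOOOOOOOOOOOOO
................
................
................
................
OOOOOOOOOOOOOOOO
OOOOOOOOOOOOOOOO

Derivation:
Op 1 fold_down: fold axis h@4; visible region now rows[4,8) x cols[0,16) = 4x16
Op 2 fold_right: fold axis v@8; visible region now rows[4,8) x cols[8,16) = 4x8
Op 3 fold_left: fold axis v@12; visible region now rows[4,8) x cols[8,12) = 4x4
Op 4 fold_left: fold axis v@10; visible region now rows[4,8) x cols[8,10) = 4x2
Op 5 fold_left: fold axis v@9; visible region now rows[4,8) x cols[8,9) = 4x1
Op 6 cut(3, 0): punch at orig (7,8); cuts so far [(7, 8)]; region rows[4,8) x cols[8,9) = 4x1
Op 7 cut(2, 0): punch at orig (6,8); cuts so far [(6, 8), (7, 8)]; region rows[4,8) x cols[8,9) = 4x1
Unfold 1 (reflect across v@9): 4 holes -> [(6, 8), (6, 9), (7, 8), (7, 9)]
Unfold 2 (reflect across v@10): 8 holes -> [(6, 8), (6, 9), (6, 10), (6, 11), (7, 8), (7, 9), (7, 10), (7, 11)]
Unfold 3 (reflect across v@12): 16 holes -> [(6, 8), (6, 9), (6, 10), (6, 11), (6, 12), (6, 13), (6, 14), (6, 15), (7, 8), (7, 9), (7, 10), (7, 11), (7, 12), (7, 13), (7, 14), (7, 15)]
Unfold 4 (reflect across v@8): 32 holes -> [(6, 0), (6, 1), (6, 2), (6, 3), (6, 4), (6, 5), (6, 6), (6, 7), (6, 8), (6, 9), (6, 10), (6, 11), (6, 12), (6, 13), (6, 14), (6, 15), (7, 0), (7, 1), (7, 2), (7, 3), (7, 4), (7, 5), (7, 6), (7, 7), (7, 8), (7, 9), (7, 10), (7, 11), (7, 12), (7, 13), (7, 14), (7, 15)]
Unfold 5 (reflect across h@4): 64 holes -> [(0, 0), (0, 1), (0, 2), (0, 3), (0, 4), (0, 5), (0, 6), (0, 7), (0, 8), (0, 9), (0, 10), (0, 11), (0, 12), (0, 13), (0, 14), (0, 15), (1, 0), (1, 1), (1, 2), (1, 3), (1, 4), (1, 5), (1, 6), (1, 7), (1, 8), (1, 9), (1, 10), (1, 11), (1, 12), (1, 13), (1, 14), (1, 15), (6, 0), (6, 1), (6, 2), (6, 3), (6, 4), (6, 5), (6, 6), (6, 7), (6, 8), (6, 9), (6, 10), (6, 11), (6, 12), (6, 13), (6, 14), (6, 15), (7, 0), (7, 1), (7, 2), (7, 3), (7, 4), (7, 5), (7, 6), (7, 7), (7, 8), (7, 9), (7, 10), (7, 11), (7, 12), (7, 13), (7, 14), (7, 15)]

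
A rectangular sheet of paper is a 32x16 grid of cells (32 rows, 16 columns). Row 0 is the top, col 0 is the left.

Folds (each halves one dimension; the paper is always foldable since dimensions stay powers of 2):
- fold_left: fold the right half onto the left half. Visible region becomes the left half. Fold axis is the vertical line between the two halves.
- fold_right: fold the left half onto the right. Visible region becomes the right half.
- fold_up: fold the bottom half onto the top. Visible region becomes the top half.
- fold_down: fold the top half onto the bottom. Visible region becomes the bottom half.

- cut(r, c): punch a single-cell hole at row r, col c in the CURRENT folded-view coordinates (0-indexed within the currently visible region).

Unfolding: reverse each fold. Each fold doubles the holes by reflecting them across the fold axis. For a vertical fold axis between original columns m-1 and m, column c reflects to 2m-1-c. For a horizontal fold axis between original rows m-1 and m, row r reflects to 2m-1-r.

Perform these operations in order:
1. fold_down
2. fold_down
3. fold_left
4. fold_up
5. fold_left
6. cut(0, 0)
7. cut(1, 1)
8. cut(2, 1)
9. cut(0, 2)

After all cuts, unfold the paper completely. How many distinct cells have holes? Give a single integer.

Op 1 fold_down: fold axis h@16; visible region now rows[16,32) x cols[0,16) = 16x16
Op 2 fold_down: fold axis h@24; visible region now rows[24,32) x cols[0,16) = 8x16
Op 3 fold_left: fold axis v@8; visible region now rows[24,32) x cols[0,8) = 8x8
Op 4 fold_up: fold axis h@28; visible region now rows[24,28) x cols[0,8) = 4x8
Op 5 fold_left: fold axis v@4; visible region now rows[24,28) x cols[0,4) = 4x4
Op 6 cut(0, 0): punch at orig (24,0); cuts so far [(24, 0)]; region rows[24,28) x cols[0,4) = 4x4
Op 7 cut(1, 1): punch at orig (25,1); cuts so far [(24, 0), (25, 1)]; region rows[24,28) x cols[0,4) = 4x4
Op 8 cut(2, 1): punch at orig (26,1); cuts so far [(24, 0), (25, 1), (26, 1)]; region rows[24,28) x cols[0,4) = 4x4
Op 9 cut(0, 2): punch at orig (24,2); cuts so far [(24, 0), (24, 2), (25, 1), (26, 1)]; region rows[24,28) x cols[0,4) = 4x4
Unfold 1 (reflect across v@4): 8 holes -> [(24, 0), (24, 2), (24, 5), (24, 7), (25, 1), (25, 6), (26, 1), (26, 6)]
Unfold 2 (reflect across h@28): 16 holes -> [(24, 0), (24, 2), (24, 5), (24, 7), (25, 1), (25, 6), (26, 1), (26, 6), (29, 1), (29, 6), (30, 1), (30, 6), (31, 0), (31, 2), (31, 5), (31, 7)]
Unfold 3 (reflect across v@8): 32 holes -> [(24, 0), (24, 2), (24, 5), (24, 7), (24, 8), (24, 10), (24, 13), (24, 15), (25, 1), (25, 6), (25, 9), (25, 14), (26, 1), (26, 6), (26, 9), (26, 14), (29, 1), (29, 6), (29, 9), (29, 14), (30, 1), (30, 6), (30, 9), (30, 14), (31, 0), (31, 2), (31, 5), (31, 7), (31, 8), (31, 10), (31, 13), (31, 15)]
Unfold 4 (reflect across h@24): 64 holes -> [(16, 0), (16, 2), (16, 5), (16, 7), (16, 8), (16, 10), (16, 13), (16, 15), (17, 1), (17, 6), (17, 9), (17, 14), (18, 1), (18, 6), (18, 9), (18, 14), (21, 1), (21, 6), (21, 9), (21, 14), (22, 1), (22, 6), (22, 9), (22, 14), (23, 0), (23, 2), (23, 5), (23, 7), (23, 8), (23, 10), (23, 13), (23, 15), (24, 0), (24, 2), (24, 5), (24, 7), (24, 8), (24, 10), (24, 13), (24, 15), (25, 1), (25, 6), (25, 9), (25, 14), (26, 1), (26, 6), (26, 9), (26, 14), (29, 1), (29, 6), (29, 9), (29, 14), (30, 1), (30, 6), (30, 9), (30, 14), (31, 0), (31, 2), (31, 5), (31, 7), (31, 8), (31, 10), (31, 13), (31, 15)]
Unfold 5 (reflect across h@16): 128 holes -> [(0, 0), (0, 2), (0, 5), (0, 7), (0, 8), (0, 10), (0, 13), (0, 15), (1, 1), (1, 6), (1, 9), (1, 14), (2, 1), (2, 6), (2, 9), (2, 14), (5, 1), (5, 6), (5, 9), (5, 14), (6, 1), (6, 6), (6, 9), (6, 14), (7, 0), (7, 2), (7, 5), (7, 7), (7, 8), (7, 10), (7, 13), (7, 15), (8, 0), (8, 2), (8, 5), (8, 7), (8, 8), (8, 10), (8, 13), (8, 15), (9, 1), (9, 6), (9, 9), (9, 14), (10, 1), (10, 6), (10, 9), (10, 14), (13, 1), (13, 6), (13, 9), (13, 14), (14, 1), (14, 6), (14, 9), (14, 14), (15, 0), (15, 2), (15, 5), (15, 7), (15, 8), (15, 10), (15, 13), (15, 15), (16, 0), (16, 2), (16, 5), (16, 7), (16, 8), (16, 10), (16, 13), (16, 15), (17, 1), (17, 6), (17, 9), (17, 14), (18, 1), (18, 6), (18, 9), (18, 14), (21, 1), (21, 6), (21, 9), (21, 14), (22, 1), (22, 6), (22, 9), (22, 14), (23, 0), (23, 2), (23, 5), (23, 7), (23, 8), (23, 10), (23, 13), (23, 15), (24, 0), (24, 2), (24, 5), (24, 7), (24, 8), (24, 10), (24, 13), (24, 15), (25, 1), (25, 6), (25, 9), (25, 14), (26, 1), (26, 6), (26, 9), (26, 14), (29, 1), (29, 6), (29, 9), (29, 14), (30, 1), (30, 6), (30, 9), (30, 14), (31, 0), (31, 2), (31, 5), (31, 7), (31, 8), (31, 10), (31, 13), (31, 15)]

Answer: 128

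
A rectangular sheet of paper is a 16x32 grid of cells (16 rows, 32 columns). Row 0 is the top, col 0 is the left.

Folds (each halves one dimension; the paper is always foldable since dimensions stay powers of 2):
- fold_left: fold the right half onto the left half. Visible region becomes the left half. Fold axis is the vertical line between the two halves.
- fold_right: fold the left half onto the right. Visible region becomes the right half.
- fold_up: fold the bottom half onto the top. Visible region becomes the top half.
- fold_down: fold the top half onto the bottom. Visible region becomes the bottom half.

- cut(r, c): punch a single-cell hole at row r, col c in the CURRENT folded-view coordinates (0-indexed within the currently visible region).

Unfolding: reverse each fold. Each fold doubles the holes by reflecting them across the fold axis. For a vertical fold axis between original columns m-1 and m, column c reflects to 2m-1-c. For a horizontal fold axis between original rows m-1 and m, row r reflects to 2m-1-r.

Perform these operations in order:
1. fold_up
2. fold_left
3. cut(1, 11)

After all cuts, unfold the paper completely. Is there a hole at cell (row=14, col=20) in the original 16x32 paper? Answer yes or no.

Op 1 fold_up: fold axis h@8; visible region now rows[0,8) x cols[0,32) = 8x32
Op 2 fold_left: fold axis v@16; visible region now rows[0,8) x cols[0,16) = 8x16
Op 3 cut(1, 11): punch at orig (1,11); cuts so far [(1, 11)]; region rows[0,8) x cols[0,16) = 8x16
Unfold 1 (reflect across v@16): 2 holes -> [(1, 11), (1, 20)]
Unfold 2 (reflect across h@8): 4 holes -> [(1, 11), (1, 20), (14, 11), (14, 20)]
Holes: [(1, 11), (1, 20), (14, 11), (14, 20)]

Answer: yes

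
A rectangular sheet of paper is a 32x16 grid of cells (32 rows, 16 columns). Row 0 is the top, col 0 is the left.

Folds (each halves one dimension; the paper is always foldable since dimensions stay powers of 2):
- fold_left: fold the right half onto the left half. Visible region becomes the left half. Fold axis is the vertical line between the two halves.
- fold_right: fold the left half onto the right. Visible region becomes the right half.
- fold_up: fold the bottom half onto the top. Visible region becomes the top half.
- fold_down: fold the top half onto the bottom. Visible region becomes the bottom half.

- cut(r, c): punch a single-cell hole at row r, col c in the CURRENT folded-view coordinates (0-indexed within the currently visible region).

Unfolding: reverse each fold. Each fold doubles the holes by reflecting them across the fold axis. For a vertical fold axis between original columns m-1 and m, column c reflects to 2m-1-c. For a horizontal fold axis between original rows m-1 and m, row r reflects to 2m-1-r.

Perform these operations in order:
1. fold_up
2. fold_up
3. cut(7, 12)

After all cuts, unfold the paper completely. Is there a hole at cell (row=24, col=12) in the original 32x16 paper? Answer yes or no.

Op 1 fold_up: fold axis h@16; visible region now rows[0,16) x cols[0,16) = 16x16
Op 2 fold_up: fold axis h@8; visible region now rows[0,8) x cols[0,16) = 8x16
Op 3 cut(7, 12): punch at orig (7,12); cuts so far [(7, 12)]; region rows[0,8) x cols[0,16) = 8x16
Unfold 1 (reflect across h@8): 2 holes -> [(7, 12), (8, 12)]
Unfold 2 (reflect across h@16): 4 holes -> [(7, 12), (8, 12), (23, 12), (24, 12)]
Holes: [(7, 12), (8, 12), (23, 12), (24, 12)]

Answer: yes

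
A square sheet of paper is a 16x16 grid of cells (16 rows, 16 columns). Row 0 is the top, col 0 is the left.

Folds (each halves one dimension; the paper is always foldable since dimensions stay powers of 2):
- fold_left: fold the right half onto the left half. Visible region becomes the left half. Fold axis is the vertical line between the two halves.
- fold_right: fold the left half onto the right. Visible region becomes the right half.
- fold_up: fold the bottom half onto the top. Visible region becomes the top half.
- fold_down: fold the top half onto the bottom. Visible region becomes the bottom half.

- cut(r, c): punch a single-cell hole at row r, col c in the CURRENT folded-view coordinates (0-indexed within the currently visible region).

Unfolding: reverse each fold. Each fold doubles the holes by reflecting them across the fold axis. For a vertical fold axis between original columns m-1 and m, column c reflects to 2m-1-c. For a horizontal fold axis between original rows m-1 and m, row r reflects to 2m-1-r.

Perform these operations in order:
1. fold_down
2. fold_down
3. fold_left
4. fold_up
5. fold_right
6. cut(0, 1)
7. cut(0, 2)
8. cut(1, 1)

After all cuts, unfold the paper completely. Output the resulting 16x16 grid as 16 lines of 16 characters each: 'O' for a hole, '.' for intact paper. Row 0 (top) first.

Answer: .OO..OO..OO..OO.
..O..O....O..O..
..O..O....O..O..
.OO..OO..OO..OO.
.OO..OO..OO..OO.
..O..O....O..O..
..O..O....O..O..
.OO..OO..OO..OO.
.OO..OO..OO..OO.
..O..O....O..O..
..O..O....O..O..
.OO..OO..OO..OO.
.OO..OO..OO..OO.
..O..O....O..O..
..O..O....O..O..
.OO..OO..OO..OO.

Derivation:
Op 1 fold_down: fold axis h@8; visible region now rows[8,16) x cols[0,16) = 8x16
Op 2 fold_down: fold axis h@12; visible region now rows[12,16) x cols[0,16) = 4x16
Op 3 fold_left: fold axis v@8; visible region now rows[12,16) x cols[0,8) = 4x8
Op 4 fold_up: fold axis h@14; visible region now rows[12,14) x cols[0,8) = 2x8
Op 5 fold_right: fold axis v@4; visible region now rows[12,14) x cols[4,8) = 2x4
Op 6 cut(0, 1): punch at orig (12,5); cuts so far [(12, 5)]; region rows[12,14) x cols[4,8) = 2x4
Op 7 cut(0, 2): punch at orig (12,6); cuts so far [(12, 5), (12, 6)]; region rows[12,14) x cols[4,8) = 2x4
Op 8 cut(1, 1): punch at orig (13,5); cuts so far [(12, 5), (12, 6), (13, 5)]; region rows[12,14) x cols[4,8) = 2x4
Unfold 1 (reflect across v@4): 6 holes -> [(12, 1), (12, 2), (12, 5), (12, 6), (13, 2), (13, 5)]
Unfold 2 (reflect across h@14): 12 holes -> [(12, 1), (12, 2), (12, 5), (12, 6), (13, 2), (13, 5), (14, 2), (14, 5), (15, 1), (15, 2), (15, 5), (15, 6)]
Unfold 3 (reflect across v@8): 24 holes -> [(12, 1), (12, 2), (12, 5), (12, 6), (12, 9), (12, 10), (12, 13), (12, 14), (13, 2), (13, 5), (13, 10), (13, 13), (14, 2), (14, 5), (14, 10), (14, 13), (15, 1), (15, 2), (15, 5), (15, 6), (15, 9), (15, 10), (15, 13), (15, 14)]
Unfold 4 (reflect across h@12): 48 holes -> [(8, 1), (8, 2), (8, 5), (8, 6), (8, 9), (8, 10), (8, 13), (8, 14), (9, 2), (9, 5), (9, 10), (9, 13), (10, 2), (10, 5), (10, 10), (10, 13), (11, 1), (11, 2), (11, 5), (11, 6), (11, 9), (11, 10), (11, 13), (11, 14), (12, 1), (12, 2), (12, 5), (12, 6), (12, 9), (12, 10), (12, 13), (12, 14), (13, 2), (13, 5), (13, 10), (13, 13), (14, 2), (14, 5), (14, 10), (14, 13), (15, 1), (15, 2), (15, 5), (15, 6), (15, 9), (15, 10), (15, 13), (15, 14)]
Unfold 5 (reflect across h@8): 96 holes -> [(0, 1), (0, 2), (0, 5), (0, 6), (0, 9), (0, 10), (0, 13), (0, 14), (1, 2), (1, 5), (1, 10), (1, 13), (2, 2), (2, 5), (2, 10), (2, 13), (3, 1), (3, 2), (3, 5), (3, 6), (3, 9), (3, 10), (3, 13), (3, 14), (4, 1), (4, 2), (4, 5), (4, 6), (4, 9), (4, 10), (4, 13), (4, 14), (5, 2), (5, 5), (5, 10), (5, 13), (6, 2), (6, 5), (6, 10), (6, 13), (7, 1), (7, 2), (7, 5), (7, 6), (7, 9), (7, 10), (7, 13), (7, 14), (8, 1), (8, 2), (8, 5), (8, 6), (8, 9), (8, 10), (8, 13), (8, 14), (9, 2), (9, 5), (9, 10), (9, 13), (10, 2), (10, 5), (10, 10), (10, 13), (11, 1), (11, 2), (11, 5), (11, 6), (11, 9), (11, 10), (11, 13), (11, 14), (12, 1), (12, 2), (12, 5), (12, 6), (12, 9), (12, 10), (12, 13), (12, 14), (13, 2), (13, 5), (13, 10), (13, 13), (14, 2), (14, 5), (14, 10), (14, 13), (15, 1), (15, 2), (15, 5), (15, 6), (15, 9), (15, 10), (15, 13), (15, 14)]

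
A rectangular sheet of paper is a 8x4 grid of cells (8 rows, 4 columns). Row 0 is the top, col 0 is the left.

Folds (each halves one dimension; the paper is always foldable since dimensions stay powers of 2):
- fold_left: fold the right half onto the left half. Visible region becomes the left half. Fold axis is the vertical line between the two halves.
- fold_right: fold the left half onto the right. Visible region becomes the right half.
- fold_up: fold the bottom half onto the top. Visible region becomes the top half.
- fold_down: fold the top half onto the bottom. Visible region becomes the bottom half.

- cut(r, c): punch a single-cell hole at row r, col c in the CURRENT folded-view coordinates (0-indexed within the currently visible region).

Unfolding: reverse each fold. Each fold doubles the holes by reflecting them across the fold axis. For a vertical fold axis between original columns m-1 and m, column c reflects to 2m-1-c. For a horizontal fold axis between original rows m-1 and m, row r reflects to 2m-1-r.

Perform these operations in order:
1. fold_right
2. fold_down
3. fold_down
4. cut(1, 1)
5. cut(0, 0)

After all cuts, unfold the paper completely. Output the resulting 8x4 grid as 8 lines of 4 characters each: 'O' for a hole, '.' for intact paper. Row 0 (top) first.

Answer: O..O
.OO.
.OO.
O..O
O..O
.OO.
.OO.
O..O

Derivation:
Op 1 fold_right: fold axis v@2; visible region now rows[0,8) x cols[2,4) = 8x2
Op 2 fold_down: fold axis h@4; visible region now rows[4,8) x cols[2,4) = 4x2
Op 3 fold_down: fold axis h@6; visible region now rows[6,8) x cols[2,4) = 2x2
Op 4 cut(1, 1): punch at orig (7,3); cuts so far [(7, 3)]; region rows[6,8) x cols[2,4) = 2x2
Op 5 cut(0, 0): punch at orig (6,2); cuts so far [(6, 2), (7, 3)]; region rows[6,8) x cols[2,4) = 2x2
Unfold 1 (reflect across h@6): 4 holes -> [(4, 3), (5, 2), (6, 2), (7, 3)]
Unfold 2 (reflect across h@4): 8 holes -> [(0, 3), (1, 2), (2, 2), (3, 3), (4, 3), (5, 2), (6, 2), (7, 3)]
Unfold 3 (reflect across v@2): 16 holes -> [(0, 0), (0, 3), (1, 1), (1, 2), (2, 1), (2, 2), (3, 0), (3, 3), (4, 0), (4, 3), (5, 1), (5, 2), (6, 1), (6, 2), (7, 0), (7, 3)]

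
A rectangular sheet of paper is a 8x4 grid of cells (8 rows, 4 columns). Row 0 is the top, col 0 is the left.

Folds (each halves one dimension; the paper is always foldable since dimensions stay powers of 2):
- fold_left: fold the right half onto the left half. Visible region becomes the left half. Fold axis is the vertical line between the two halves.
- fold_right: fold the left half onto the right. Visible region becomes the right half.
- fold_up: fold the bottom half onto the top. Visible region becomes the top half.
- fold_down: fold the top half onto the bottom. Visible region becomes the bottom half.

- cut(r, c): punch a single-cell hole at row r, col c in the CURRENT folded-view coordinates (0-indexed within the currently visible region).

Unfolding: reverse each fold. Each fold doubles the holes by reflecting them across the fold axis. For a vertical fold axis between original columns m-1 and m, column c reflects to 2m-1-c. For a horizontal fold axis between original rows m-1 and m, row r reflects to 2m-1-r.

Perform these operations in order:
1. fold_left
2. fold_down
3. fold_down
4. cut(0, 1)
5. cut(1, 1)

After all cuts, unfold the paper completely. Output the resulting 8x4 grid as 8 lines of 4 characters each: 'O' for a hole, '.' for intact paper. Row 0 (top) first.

Answer: .OO.
.OO.
.OO.
.OO.
.OO.
.OO.
.OO.
.OO.

Derivation:
Op 1 fold_left: fold axis v@2; visible region now rows[0,8) x cols[0,2) = 8x2
Op 2 fold_down: fold axis h@4; visible region now rows[4,8) x cols[0,2) = 4x2
Op 3 fold_down: fold axis h@6; visible region now rows[6,8) x cols[0,2) = 2x2
Op 4 cut(0, 1): punch at orig (6,1); cuts so far [(6, 1)]; region rows[6,8) x cols[0,2) = 2x2
Op 5 cut(1, 1): punch at orig (7,1); cuts so far [(6, 1), (7, 1)]; region rows[6,8) x cols[0,2) = 2x2
Unfold 1 (reflect across h@6): 4 holes -> [(4, 1), (5, 1), (6, 1), (7, 1)]
Unfold 2 (reflect across h@4): 8 holes -> [(0, 1), (1, 1), (2, 1), (3, 1), (4, 1), (5, 1), (6, 1), (7, 1)]
Unfold 3 (reflect across v@2): 16 holes -> [(0, 1), (0, 2), (1, 1), (1, 2), (2, 1), (2, 2), (3, 1), (3, 2), (4, 1), (4, 2), (5, 1), (5, 2), (6, 1), (6, 2), (7, 1), (7, 2)]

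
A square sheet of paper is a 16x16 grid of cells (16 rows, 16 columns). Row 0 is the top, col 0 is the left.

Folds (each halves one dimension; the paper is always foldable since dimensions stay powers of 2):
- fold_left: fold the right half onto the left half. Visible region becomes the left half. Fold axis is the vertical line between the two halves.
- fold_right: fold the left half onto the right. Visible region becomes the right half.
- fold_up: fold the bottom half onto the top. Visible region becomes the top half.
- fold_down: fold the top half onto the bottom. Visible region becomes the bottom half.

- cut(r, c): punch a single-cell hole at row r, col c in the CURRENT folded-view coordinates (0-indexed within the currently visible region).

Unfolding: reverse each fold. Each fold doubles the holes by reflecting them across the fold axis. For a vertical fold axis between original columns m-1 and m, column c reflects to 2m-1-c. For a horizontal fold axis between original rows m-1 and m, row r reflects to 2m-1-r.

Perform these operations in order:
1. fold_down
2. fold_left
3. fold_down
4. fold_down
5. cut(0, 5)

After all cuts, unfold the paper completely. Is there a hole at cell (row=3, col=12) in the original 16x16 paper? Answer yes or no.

Op 1 fold_down: fold axis h@8; visible region now rows[8,16) x cols[0,16) = 8x16
Op 2 fold_left: fold axis v@8; visible region now rows[8,16) x cols[0,8) = 8x8
Op 3 fold_down: fold axis h@12; visible region now rows[12,16) x cols[0,8) = 4x8
Op 4 fold_down: fold axis h@14; visible region now rows[14,16) x cols[0,8) = 2x8
Op 5 cut(0, 5): punch at orig (14,5); cuts so far [(14, 5)]; region rows[14,16) x cols[0,8) = 2x8
Unfold 1 (reflect across h@14): 2 holes -> [(13, 5), (14, 5)]
Unfold 2 (reflect across h@12): 4 holes -> [(9, 5), (10, 5), (13, 5), (14, 5)]
Unfold 3 (reflect across v@8): 8 holes -> [(9, 5), (9, 10), (10, 5), (10, 10), (13, 5), (13, 10), (14, 5), (14, 10)]
Unfold 4 (reflect across h@8): 16 holes -> [(1, 5), (1, 10), (2, 5), (2, 10), (5, 5), (5, 10), (6, 5), (6, 10), (9, 5), (9, 10), (10, 5), (10, 10), (13, 5), (13, 10), (14, 5), (14, 10)]
Holes: [(1, 5), (1, 10), (2, 5), (2, 10), (5, 5), (5, 10), (6, 5), (6, 10), (9, 5), (9, 10), (10, 5), (10, 10), (13, 5), (13, 10), (14, 5), (14, 10)]

Answer: no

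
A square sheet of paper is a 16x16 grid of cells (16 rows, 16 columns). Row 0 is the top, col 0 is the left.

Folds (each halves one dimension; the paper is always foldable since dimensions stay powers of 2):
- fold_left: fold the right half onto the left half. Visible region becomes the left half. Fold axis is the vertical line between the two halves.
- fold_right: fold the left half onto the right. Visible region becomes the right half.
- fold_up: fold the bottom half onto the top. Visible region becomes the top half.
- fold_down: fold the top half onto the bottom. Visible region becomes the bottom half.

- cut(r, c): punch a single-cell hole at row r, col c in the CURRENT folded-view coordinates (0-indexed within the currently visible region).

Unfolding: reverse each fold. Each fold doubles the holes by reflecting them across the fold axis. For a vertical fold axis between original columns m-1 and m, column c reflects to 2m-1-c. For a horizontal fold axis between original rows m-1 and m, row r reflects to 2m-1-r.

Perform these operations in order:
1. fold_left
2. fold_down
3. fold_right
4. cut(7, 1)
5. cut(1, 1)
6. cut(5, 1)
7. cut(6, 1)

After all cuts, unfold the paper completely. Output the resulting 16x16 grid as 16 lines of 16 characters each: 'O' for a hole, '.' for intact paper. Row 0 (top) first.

Op 1 fold_left: fold axis v@8; visible region now rows[0,16) x cols[0,8) = 16x8
Op 2 fold_down: fold axis h@8; visible region now rows[8,16) x cols[0,8) = 8x8
Op 3 fold_right: fold axis v@4; visible region now rows[8,16) x cols[4,8) = 8x4
Op 4 cut(7, 1): punch at orig (15,5); cuts so far [(15, 5)]; region rows[8,16) x cols[4,8) = 8x4
Op 5 cut(1, 1): punch at orig (9,5); cuts so far [(9, 5), (15, 5)]; region rows[8,16) x cols[4,8) = 8x4
Op 6 cut(5, 1): punch at orig (13,5); cuts so far [(9, 5), (13, 5), (15, 5)]; region rows[8,16) x cols[4,8) = 8x4
Op 7 cut(6, 1): punch at orig (14,5); cuts so far [(9, 5), (13, 5), (14, 5), (15, 5)]; region rows[8,16) x cols[4,8) = 8x4
Unfold 1 (reflect across v@4): 8 holes -> [(9, 2), (9, 5), (13, 2), (13, 5), (14, 2), (14, 5), (15, 2), (15, 5)]
Unfold 2 (reflect across h@8): 16 holes -> [(0, 2), (0, 5), (1, 2), (1, 5), (2, 2), (2, 5), (6, 2), (6, 5), (9, 2), (9, 5), (13, 2), (13, 5), (14, 2), (14, 5), (15, 2), (15, 5)]
Unfold 3 (reflect across v@8): 32 holes -> [(0, 2), (0, 5), (0, 10), (0, 13), (1, 2), (1, 5), (1, 10), (1, 13), (2, 2), (2, 5), (2, 10), (2, 13), (6, 2), (6, 5), (6, 10), (6, 13), (9, 2), (9, 5), (9, 10), (9, 13), (13, 2), (13, 5), (13, 10), (13, 13), (14, 2), (14, 5), (14, 10), (14, 13), (15, 2), (15, 5), (15, 10), (15, 13)]

Answer: ..O..O....O..O..
..O..O....O..O..
..O..O....O..O..
................
................
................
..O..O....O..O..
................
................
..O..O....O..O..
................
................
................
..O..O....O..O..
..O..O....O..O..
..O..O....O..O..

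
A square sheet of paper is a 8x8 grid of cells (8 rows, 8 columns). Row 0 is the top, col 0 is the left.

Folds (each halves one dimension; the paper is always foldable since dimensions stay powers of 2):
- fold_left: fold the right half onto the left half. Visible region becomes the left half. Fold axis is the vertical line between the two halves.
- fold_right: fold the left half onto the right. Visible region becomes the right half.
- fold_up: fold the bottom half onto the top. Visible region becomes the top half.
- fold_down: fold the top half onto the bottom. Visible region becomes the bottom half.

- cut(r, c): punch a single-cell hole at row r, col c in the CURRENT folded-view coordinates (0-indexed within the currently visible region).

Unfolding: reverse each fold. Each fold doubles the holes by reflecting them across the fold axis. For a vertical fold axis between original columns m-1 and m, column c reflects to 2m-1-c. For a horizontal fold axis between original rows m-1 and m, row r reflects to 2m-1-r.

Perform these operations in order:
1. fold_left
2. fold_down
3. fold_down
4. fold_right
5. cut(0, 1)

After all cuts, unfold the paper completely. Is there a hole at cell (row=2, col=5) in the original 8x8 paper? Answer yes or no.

Answer: no

Derivation:
Op 1 fold_left: fold axis v@4; visible region now rows[0,8) x cols[0,4) = 8x4
Op 2 fold_down: fold axis h@4; visible region now rows[4,8) x cols[0,4) = 4x4
Op 3 fold_down: fold axis h@6; visible region now rows[6,8) x cols[0,4) = 2x4
Op 4 fold_right: fold axis v@2; visible region now rows[6,8) x cols[2,4) = 2x2
Op 5 cut(0, 1): punch at orig (6,3); cuts so far [(6, 3)]; region rows[6,8) x cols[2,4) = 2x2
Unfold 1 (reflect across v@2): 2 holes -> [(6, 0), (6, 3)]
Unfold 2 (reflect across h@6): 4 holes -> [(5, 0), (5, 3), (6, 0), (6, 3)]
Unfold 3 (reflect across h@4): 8 holes -> [(1, 0), (1, 3), (2, 0), (2, 3), (5, 0), (5, 3), (6, 0), (6, 3)]
Unfold 4 (reflect across v@4): 16 holes -> [(1, 0), (1, 3), (1, 4), (1, 7), (2, 0), (2, 3), (2, 4), (2, 7), (5, 0), (5, 3), (5, 4), (5, 7), (6, 0), (6, 3), (6, 4), (6, 7)]
Holes: [(1, 0), (1, 3), (1, 4), (1, 7), (2, 0), (2, 3), (2, 4), (2, 7), (5, 0), (5, 3), (5, 4), (5, 7), (6, 0), (6, 3), (6, 4), (6, 7)]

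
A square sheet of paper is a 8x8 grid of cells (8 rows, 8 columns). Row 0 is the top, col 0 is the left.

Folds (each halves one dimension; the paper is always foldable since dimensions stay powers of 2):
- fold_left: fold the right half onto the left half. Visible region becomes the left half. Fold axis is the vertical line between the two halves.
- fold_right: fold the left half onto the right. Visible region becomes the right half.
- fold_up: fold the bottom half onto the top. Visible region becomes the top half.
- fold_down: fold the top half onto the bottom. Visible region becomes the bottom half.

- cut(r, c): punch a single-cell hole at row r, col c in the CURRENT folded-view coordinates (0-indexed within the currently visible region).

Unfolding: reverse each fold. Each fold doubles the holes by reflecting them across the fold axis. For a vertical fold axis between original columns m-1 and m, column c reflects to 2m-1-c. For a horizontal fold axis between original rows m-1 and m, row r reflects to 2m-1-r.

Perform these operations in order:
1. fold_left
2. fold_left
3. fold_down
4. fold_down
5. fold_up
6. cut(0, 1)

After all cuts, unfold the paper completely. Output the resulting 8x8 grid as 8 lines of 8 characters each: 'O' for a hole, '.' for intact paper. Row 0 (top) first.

Answer: .OO..OO.
.OO..OO.
.OO..OO.
.OO..OO.
.OO..OO.
.OO..OO.
.OO..OO.
.OO..OO.

Derivation:
Op 1 fold_left: fold axis v@4; visible region now rows[0,8) x cols[0,4) = 8x4
Op 2 fold_left: fold axis v@2; visible region now rows[0,8) x cols[0,2) = 8x2
Op 3 fold_down: fold axis h@4; visible region now rows[4,8) x cols[0,2) = 4x2
Op 4 fold_down: fold axis h@6; visible region now rows[6,8) x cols[0,2) = 2x2
Op 5 fold_up: fold axis h@7; visible region now rows[6,7) x cols[0,2) = 1x2
Op 6 cut(0, 1): punch at orig (6,1); cuts so far [(6, 1)]; region rows[6,7) x cols[0,2) = 1x2
Unfold 1 (reflect across h@7): 2 holes -> [(6, 1), (7, 1)]
Unfold 2 (reflect across h@6): 4 holes -> [(4, 1), (5, 1), (6, 1), (7, 1)]
Unfold 3 (reflect across h@4): 8 holes -> [(0, 1), (1, 1), (2, 1), (3, 1), (4, 1), (5, 1), (6, 1), (7, 1)]
Unfold 4 (reflect across v@2): 16 holes -> [(0, 1), (0, 2), (1, 1), (1, 2), (2, 1), (2, 2), (3, 1), (3, 2), (4, 1), (4, 2), (5, 1), (5, 2), (6, 1), (6, 2), (7, 1), (7, 2)]
Unfold 5 (reflect across v@4): 32 holes -> [(0, 1), (0, 2), (0, 5), (0, 6), (1, 1), (1, 2), (1, 5), (1, 6), (2, 1), (2, 2), (2, 5), (2, 6), (3, 1), (3, 2), (3, 5), (3, 6), (4, 1), (4, 2), (4, 5), (4, 6), (5, 1), (5, 2), (5, 5), (5, 6), (6, 1), (6, 2), (6, 5), (6, 6), (7, 1), (7, 2), (7, 5), (7, 6)]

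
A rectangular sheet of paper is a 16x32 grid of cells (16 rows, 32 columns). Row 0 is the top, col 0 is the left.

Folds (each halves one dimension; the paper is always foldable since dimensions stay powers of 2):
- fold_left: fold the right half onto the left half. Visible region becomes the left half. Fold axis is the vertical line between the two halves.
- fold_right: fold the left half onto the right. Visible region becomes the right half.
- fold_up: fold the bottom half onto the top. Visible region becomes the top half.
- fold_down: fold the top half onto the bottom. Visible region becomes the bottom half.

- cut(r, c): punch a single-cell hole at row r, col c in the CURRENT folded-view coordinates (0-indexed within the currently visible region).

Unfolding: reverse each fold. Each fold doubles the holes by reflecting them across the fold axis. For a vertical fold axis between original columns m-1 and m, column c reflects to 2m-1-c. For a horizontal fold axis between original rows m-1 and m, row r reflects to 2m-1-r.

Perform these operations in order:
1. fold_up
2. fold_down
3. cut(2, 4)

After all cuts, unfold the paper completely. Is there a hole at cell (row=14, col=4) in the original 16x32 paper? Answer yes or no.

Op 1 fold_up: fold axis h@8; visible region now rows[0,8) x cols[0,32) = 8x32
Op 2 fold_down: fold axis h@4; visible region now rows[4,8) x cols[0,32) = 4x32
Op 3 cut(2, 4): punch at orig (6,4); cuts so far [(6, 4)]; region rows[4,8) x cols[0,32) = 4x32
Unfold 1 (reflect across h@4): 2 holes -> [(1, 4), (6, 4)]
Unfold 2 (reflect across h@8): 4 holes -> [(1, 4), (6, 4), (9, 4), (14, 4)]
Holes: [(1, 4), (6, 4), (9, 4), (14, 4)]

Answer: yes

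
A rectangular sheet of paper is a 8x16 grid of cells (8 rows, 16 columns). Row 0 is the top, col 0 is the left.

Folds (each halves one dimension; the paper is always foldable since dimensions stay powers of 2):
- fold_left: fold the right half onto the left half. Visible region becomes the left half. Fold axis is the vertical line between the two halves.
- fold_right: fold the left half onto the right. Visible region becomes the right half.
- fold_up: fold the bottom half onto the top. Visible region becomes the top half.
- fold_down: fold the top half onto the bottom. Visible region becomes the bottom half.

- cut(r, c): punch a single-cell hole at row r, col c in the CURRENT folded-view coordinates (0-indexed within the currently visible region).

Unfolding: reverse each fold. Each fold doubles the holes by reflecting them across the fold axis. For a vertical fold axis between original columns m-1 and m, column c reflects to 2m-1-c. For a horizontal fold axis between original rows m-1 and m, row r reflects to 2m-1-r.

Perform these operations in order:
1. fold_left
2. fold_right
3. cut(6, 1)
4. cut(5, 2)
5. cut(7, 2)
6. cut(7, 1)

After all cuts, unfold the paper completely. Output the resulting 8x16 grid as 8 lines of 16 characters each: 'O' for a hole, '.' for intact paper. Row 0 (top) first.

Answer: ................
................
................
................
................
.O....O..O....O.
..O..O....O..O..
.OO..OO..OO..OO.

Derivation:
Op 1 fold_left: fold axis v@8; visible region now rows[0,8) x cols[0,8) = 8x8
Op 2 fold_right: fold axis v@4; visible region now rows[0,8) x cols[4,8) = 8x4
Op 3 cut(6, 1): punch at orig (6,5); cuts so far [(6, 5)]; region rows[0,8) x cols[4,8) = 8x4
Op 4 cut(5, 2): punch at orig (5,6); cuts so far [(5, 6), (6, 5)]; region rows[0,8) x cols[4,8) = 8x4
Op 5 cut(7, 2): punch at orig (7,6); cuts so far [(5, 6), (6, 5), (7, 6)]; region rows[0,8) x cols[4,8) = 8x4
Op 6 cut(7, 1): punch at orig (7,5); cuts so far [(5, 6), (6, 5), (7, 5), (7, 6)]; region rows[0,8) x cols[4,8) = 8x4
Unfold 1 (reflect across v@4): 8 holes -> [(5, 1), (5, 6), (6, 2), (6, 5), (7, 1), (7, 2), (7, 5), (7, 6)]
Unfold 2 (reflect across v@8): 16 holes -> [(5, 1), (5, 6), (5, 9), (5, 14), (6, 2), (6, 5), (6, 10), (6, 13), (7, 1), (7, 2), (7, 5), (7, 6), (7, 9), (7, 10), (7, 13), (7, 14)]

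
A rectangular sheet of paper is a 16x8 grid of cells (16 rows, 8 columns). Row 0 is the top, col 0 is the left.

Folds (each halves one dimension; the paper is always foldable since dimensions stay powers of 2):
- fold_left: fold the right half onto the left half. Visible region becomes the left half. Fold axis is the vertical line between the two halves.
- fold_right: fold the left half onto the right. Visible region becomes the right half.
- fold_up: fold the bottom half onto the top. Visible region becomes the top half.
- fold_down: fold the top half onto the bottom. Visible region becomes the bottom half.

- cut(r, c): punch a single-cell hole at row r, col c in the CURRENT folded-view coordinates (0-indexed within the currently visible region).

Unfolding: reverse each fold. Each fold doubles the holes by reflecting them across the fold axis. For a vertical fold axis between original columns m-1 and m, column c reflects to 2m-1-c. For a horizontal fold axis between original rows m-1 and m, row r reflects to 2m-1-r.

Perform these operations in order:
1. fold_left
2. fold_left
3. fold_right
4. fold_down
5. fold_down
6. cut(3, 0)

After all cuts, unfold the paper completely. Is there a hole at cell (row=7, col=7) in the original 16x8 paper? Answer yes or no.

Op 1 fold_left: fold axis v@4; visible region now rows[0,16) x cols[0,4) = 16x4
Op 2 fold_left: fold axis v@2; visible region now rows[0,16) x cols[0,2) = 16x2
Op 3 fold_right: fold axis v@1; visible region now rows[0,16) x cols[1,2) = 16x1
Op 4 fold_down: fold axis h@8; visible region now rows[8,16) x cols[1,2) = 8x1
Op 5 fold_down: fold axis h@12; visible region now rows[12,16) x cols[1,2) = 4x1
Op 6 cut(3, 0): punch at orig (15,1); cuts so far [(15, 1)]; region rows[12,16) x cols[1,2) = 4x1
Unfold 1 (reflect across h@12): 2 holes -> [(8, 1), (15, 1)]
Unfold 2 (reflect across h@8): 4 holes -> [(0, 1), (7, 1), (8, 1), (15, 1)]
Unfold 3 (reflect across v@1): 8 holes -> [(0, 0), (0, 1), (7, 0), (7, 1), (8, 0), (8, 1), (15, 0), (15, 1)]
Unfold 4 (reflect across v@2): 16 holes -> [(0, 0), (0, 1), (0, 2), (0, 3), (7, 0), (7, 1), (7, 2), (7, 3), (8, 0), (8, 1), (8, 2), (8, 3), (15, 0), (15, 1), (15, 2), (15, 3)]
Unfold 5 (reflect across v@4): 32 holes -> [(0, 0), (0, 1), (0, 2), (0, 3), (0, 4), (0, 5), (0, 6), (0, 7), (7, 0), (7, 1), (7, 2), (7, 3), (7, 4), (7, 5), (7, 6), (7, 7), (8, 0), (8, 1), (8, 2), (8, 3), (8, 4), (8, 5), (8, 6), (8, 7), (15, 0), (15, 1), (15, 2), (15, 3), (15, 4), (15, 5), (15, 6), (15, 7)]
Holes: [(0, 0), (0, 1), (0, 2), (0, 3), (0, 4), (0, 5), (0, 6), (0, 7), (7, 0), (7, 1), (7, 2), (7, 3), (7, 4), (7, 5), (7, 6), (7, 7), (8, 0), (8, 1), (8, 2), (8, 3), (8, 4), (8, 5), (8, 6), (8, 7), (15, 0), (15, 1), (15, 2), (15, 3), (15, 4), (15, 5), (15, 6), (15, 7)]

Answer: yes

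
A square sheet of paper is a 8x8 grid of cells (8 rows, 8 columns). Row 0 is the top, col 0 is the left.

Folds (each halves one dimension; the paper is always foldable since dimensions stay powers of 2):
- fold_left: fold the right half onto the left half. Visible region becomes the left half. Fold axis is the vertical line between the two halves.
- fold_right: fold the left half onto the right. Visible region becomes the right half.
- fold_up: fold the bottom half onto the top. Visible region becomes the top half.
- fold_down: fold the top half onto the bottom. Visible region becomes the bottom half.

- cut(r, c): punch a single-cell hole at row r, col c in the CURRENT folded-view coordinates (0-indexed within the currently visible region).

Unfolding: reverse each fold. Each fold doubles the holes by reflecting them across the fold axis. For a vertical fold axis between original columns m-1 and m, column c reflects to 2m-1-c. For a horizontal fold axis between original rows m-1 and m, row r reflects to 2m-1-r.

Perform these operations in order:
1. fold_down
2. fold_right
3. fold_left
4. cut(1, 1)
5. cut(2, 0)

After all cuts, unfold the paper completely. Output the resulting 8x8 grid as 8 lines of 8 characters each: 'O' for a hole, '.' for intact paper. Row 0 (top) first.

Op 1 fold_down: fold axis h@4; visible region now rows[4,8) x cols[0,8) = 4x8
Op 2 fold_right: fold axis v@4; visible region now rows[4,8) x cols[4,8) = 4x4
Op 3 fold_left: fold axis v@6; visible region now rows[4,8) x cols[4,6) = 4x2
Op 4 cut(1, 1): punch at orig (5,5); cuts so far [(5, 5)]; region rows[4,8) x cols[4,6) = 4x2
Op 5 cut(2, 0): punch at orig (6,4); cuts so far [(5, 5), (6, 4)]; region rows[4,8) x cols[4,6) = 4x2
Unfold 1 (reflect across v@6): 4 holes -> [(5, 5), (5, 6), (6, 4), (6, 7)]
Unfold 2 (reflect across v@4): 8 holes -> [(5, 1), (5, 2), (5, 5), (5, 6), (6, 0), (6, 3), (6, 4), (6, 7)]
Unfold 3 (reflect across h@4): 16 holes -> [(1, 0), (1, 3), (1, 4), (1, 7), (2, 1), (2, 2), (2, 5), (2, 6), (5, 1), (5, 2), (5, 5), (5, 6), (6, 0), (6, 3), (6, 4), (6, 7)]

Answer: ........
O..OO..O
.OO..OO.
........
........
.OO..OO.
O..OO..O
........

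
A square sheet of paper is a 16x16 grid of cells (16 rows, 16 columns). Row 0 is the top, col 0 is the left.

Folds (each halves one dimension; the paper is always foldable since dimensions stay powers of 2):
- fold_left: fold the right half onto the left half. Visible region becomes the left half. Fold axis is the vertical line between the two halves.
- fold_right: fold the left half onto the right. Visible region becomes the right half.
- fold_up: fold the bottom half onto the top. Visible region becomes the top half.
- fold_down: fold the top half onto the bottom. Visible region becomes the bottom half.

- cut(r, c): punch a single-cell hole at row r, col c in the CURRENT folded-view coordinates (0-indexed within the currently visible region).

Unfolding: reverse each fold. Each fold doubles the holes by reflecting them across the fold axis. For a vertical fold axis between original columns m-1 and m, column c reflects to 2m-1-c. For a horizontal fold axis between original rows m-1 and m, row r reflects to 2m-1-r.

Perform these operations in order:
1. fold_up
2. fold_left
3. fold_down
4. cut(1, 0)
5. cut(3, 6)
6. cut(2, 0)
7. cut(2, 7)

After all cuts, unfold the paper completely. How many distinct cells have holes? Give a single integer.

Op 1 fold_up: fold axis h@8; visible region now rows[0,8) x cols[0,16) = 8x16
Op 2 fold_left: fold axis v@8; visible region now rows[0,8) x cols[0,8) = 8x8
Op 3 fold_down: fold axis h@4; visible region now rows[4,8) x cols[0,8) = 4x8
Op 4 cut(1, 0): punch at orig (5,0); cuts so far [(5, 0)]; region rows[4,8) x cols[0,8) = 4x8
Op 5 cut(3, 6): punch at orig (7,6); cuts so far [(5, 0), (7, 6)]; region rows[4,8) x cols[0,8) = 4x8
Op 6 cut(2, 0): punch at orig (6,0); cuts so far [(5, 0), (6, 0), (7, 6)]; region rows[4,8) x cols[0,8) = 4x8
Op 7 cut(2, 7): punch at orig (6,7); cuts so far [(5, 0), (6, 0), (6, 7), (7, 6)]; region rows[4,8) x cols[0,8) = 4x8
Unfold 1 (reflect across h@4): 8 holes -> [(0, 6), (1, 0), (1, 7), (2, 0), (5, 0), (6, 0), (6, 7), (7, 6)]
Unfold 2 (reflect across v@8): 16 holes -> [(0, 6), (0, 9), (1, 0), (1, 7), (1, 8), (1, 15), (2, 0), (2, 15), (5, 0), (5, 15), (6, 0), (6, 7), (6, 8), (6, 15), (7, 6), (7, 9)]
Unfold 3 (reflect across h@8): 32 holes -> [(0, 6), (0, 9), (1, 0), (1, 7), (1, 8), (1, 15), (2, 0), (2, 15), (5, 0), (5, 15), (6, 0), (6, 7), (6, 8), (6, 15), (7, 6), (7, 9), (8, 6), (8, 9), (9, 0), (9, 7), (9, 8), (9, 15), (10, 0), (10, 15), (13, 0), (13, 15), (14, 0), (14, 7), (14, 8), (14, 15), (15, 6), (15, 9)]

Answer: 32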